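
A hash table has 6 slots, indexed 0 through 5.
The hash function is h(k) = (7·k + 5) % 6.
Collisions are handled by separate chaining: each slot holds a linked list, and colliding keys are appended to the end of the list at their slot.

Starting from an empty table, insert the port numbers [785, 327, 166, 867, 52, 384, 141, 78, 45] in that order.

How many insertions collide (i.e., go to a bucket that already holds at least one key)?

5

785 -> bucket 4
327 -> bucket 2
166 -> bucket 3
867 -> bucket 2 (collision)
52 -> bucket 3 (collision)
384 -> bucket 5
141 -> bucket 2 (collision)
78 -> bucket 5 (collision)
45 -> bucket 2 (collision)
Final buckets:
0: .
1: .
2: 327 -> 867 -> 141 -> 45
3: 166 -> 52
4: 785
5: 384 -> 78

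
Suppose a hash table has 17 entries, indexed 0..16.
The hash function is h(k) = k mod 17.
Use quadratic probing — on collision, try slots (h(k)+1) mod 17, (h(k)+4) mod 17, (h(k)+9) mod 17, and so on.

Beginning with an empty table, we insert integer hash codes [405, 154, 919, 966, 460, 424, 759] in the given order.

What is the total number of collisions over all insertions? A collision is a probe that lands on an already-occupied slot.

4

405 hashes to 14; slot 14 is free -> place at 14.
154 hashes to 1; slot 1 is free -> place at 1.
919 hashes to 1; 1 taken -> place at 2.
966 hashes to 14; 14 taken -> place at 15.
460 hashes to 1; 1,2 taken -> place at 5.
424 hashes to 16; slot 16 is free -> place at 16.
759 hashes to 11; slot 11 is free -> place at 11.
Table: [-, 154, 919, -, -, 460, -, -, -, -, -, 759, -, -, 405, 966, 424]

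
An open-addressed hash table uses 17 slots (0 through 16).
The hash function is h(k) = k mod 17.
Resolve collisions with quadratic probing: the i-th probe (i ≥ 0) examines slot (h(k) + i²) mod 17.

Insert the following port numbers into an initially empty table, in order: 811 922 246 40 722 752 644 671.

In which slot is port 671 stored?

0

Insert 811: h=12, slot 12 empty -> index 12.
Insert 922: h=4, slot 4 empty -> index 4.
Insert 246: h=8, slot 8 empty -> index 8.
Insert 40: h=6, slot 6 empty -> index 6.
Insert 722: h=8, slot 8 occupied -> index 9.
Insert 752: h=4, slot 4 occupied -> index 5.
Insert 644: h=15, slot 15 empty -> index 15.
Insert 671: h=8, slots 8,9,12 occupied -> index 0.
Table: [671, —, —, —, 922, 752, 40, —, 246, 722, —, —, 811, —, —, 644, —]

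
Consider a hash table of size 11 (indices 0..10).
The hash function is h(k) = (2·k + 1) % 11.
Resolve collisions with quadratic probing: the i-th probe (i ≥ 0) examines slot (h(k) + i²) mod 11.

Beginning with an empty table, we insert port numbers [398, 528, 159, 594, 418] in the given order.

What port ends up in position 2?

594

398: h=5 -> slot 5
528: h=1 -> slot 1
159: h=0 -> slot 0
594: h=1, probe 1,2 -> slot 2
418: h=1, probe 1,2,5,10 -> slot 10
Table: [159, 528, 594, ∅, ∅, 398, ∅, ∅, ∅, ∅, 418]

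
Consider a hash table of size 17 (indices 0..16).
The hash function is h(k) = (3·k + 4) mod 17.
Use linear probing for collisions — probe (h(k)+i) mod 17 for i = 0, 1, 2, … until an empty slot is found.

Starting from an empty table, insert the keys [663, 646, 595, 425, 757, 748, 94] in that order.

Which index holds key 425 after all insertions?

7

Insert 663: h=4, slot 4 empty => index 4.
Insert 646: h=4, slot 4 occupied => index 5.
Insert 595: h=4, slots 4,5 occupied => index 6.
Insert 425: h=4, slots 4,5,6 occupied => index 7.
Insert 757: h=14, slot 14 empty => index 14.
Insert 748: h=4, slots 4,5,6,7 occupied => index 8.
Insert 94: h=14, slot 14 occupied => index 15.
Table: [_, _, _, _, 663, 646, 595, 425, 748, _, _, _, _, _, 757, 94, _]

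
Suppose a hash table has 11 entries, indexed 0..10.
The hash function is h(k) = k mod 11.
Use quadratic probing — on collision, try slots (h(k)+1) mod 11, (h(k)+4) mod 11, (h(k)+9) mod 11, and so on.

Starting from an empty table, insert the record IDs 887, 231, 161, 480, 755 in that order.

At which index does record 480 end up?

887 hashes to 7; slot 7 is free => place at 7.
231 hashes to 0; slot 0 is free => place at 0.
161 hashes to 7; 7 taken => place at 8.
480 hashes to 7; 7,8,0 taken => place at 5.
755 hashes to 7; 7,8,0,5 taken => place at 1.
Table: [231, 755, —, —, —, 480, —, 887, 161, —, —]

5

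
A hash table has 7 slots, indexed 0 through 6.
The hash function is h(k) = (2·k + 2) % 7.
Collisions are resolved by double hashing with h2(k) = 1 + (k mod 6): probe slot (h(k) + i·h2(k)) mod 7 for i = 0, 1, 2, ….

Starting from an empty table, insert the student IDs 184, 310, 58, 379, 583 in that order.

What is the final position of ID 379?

1

Insert 184: h=6, slot 6 empty => index 6.
Insert 310: h=6, h2=5, slot 6 occupied => index 4.
Insert 58: h=6, h2=5, slots 6,4 occupied => index 2.
Insert 379: h=4, h2=2, slots 4,6 occupied => index 1.
Insert 583: h=6, h2=2, slots 6,1 occupied => index 3.
Table: [—, 379, 58, 583, 310, —, 184]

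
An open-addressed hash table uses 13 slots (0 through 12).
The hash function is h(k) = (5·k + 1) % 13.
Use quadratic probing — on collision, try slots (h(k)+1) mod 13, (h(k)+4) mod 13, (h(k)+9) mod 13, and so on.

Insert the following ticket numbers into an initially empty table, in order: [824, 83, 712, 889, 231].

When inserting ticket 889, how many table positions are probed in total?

3

824 hashes to 0; slot 0 is free -> place at 0.
83 hashes to 0; 0 taken -> place at 1.
712 hashes to 12; slot 12 is free -> place at 12.
889 hashes to 0; 0,1 taken -> place at 4.
231 hashes to 12; 12,0 taken -> place at 3.
Table: [824, 83, -, 231, 889, -, -, -, -, -, -, -, 712]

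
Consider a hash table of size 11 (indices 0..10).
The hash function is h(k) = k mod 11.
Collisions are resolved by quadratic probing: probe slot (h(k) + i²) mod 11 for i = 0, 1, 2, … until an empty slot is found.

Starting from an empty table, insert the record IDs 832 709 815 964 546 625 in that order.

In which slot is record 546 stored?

832 hashes to 7; slot 7 is free -> place at 7.
709 hashes to 5; slot 5 is free -> place at 5.
815 hashes to 1; slot 1 is free -> place at 1.
964 hashes to 7; 7 taken -> place at 8.
546 hashes to 7; 7,8 taken -> place at 0.
625 hashes to 9; slot 9 is free -> place at 9.
Table: [546, 815, —, —, —, 709, —, 832, 964, 625, —]

0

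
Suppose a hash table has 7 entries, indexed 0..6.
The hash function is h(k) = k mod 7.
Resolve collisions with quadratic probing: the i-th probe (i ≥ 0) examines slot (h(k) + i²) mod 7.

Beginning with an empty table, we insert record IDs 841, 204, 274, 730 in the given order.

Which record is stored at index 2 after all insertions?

Insert 841: h=1, slot 1 empty => index 1.
Insert 204: h=1, slot 1 occupied => index 2.
Insert 274: h=1, slots 1,2 occupied => index 5.
Insert 730: h=2, slot 2 occupied => index 3.
Table: [—, 841, 204, 730, —, 274, —]

204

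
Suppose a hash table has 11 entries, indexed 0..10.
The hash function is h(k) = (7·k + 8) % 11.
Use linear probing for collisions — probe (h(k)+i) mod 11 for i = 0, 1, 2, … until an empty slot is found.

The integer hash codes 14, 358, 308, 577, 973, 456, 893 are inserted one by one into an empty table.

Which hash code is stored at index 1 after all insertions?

14 hashes to 7; slot 7 is free → place at 7.
358 hashes to 6; slot 6 is free → place at 6.
308 hashes to 8; slot 8 is free → place at 8.
577 hashes to 10; slot 10 is free → place at 10.
973 hashes to 10; 10 taken → place at 0.
456 hashes to 10; 10,0 taken → place at 1.
893 hashes to 0; 0,1 taken → place at 2.
Table: [973, 456, 893, ., ., ., 358, 14, 308, ., 577]

456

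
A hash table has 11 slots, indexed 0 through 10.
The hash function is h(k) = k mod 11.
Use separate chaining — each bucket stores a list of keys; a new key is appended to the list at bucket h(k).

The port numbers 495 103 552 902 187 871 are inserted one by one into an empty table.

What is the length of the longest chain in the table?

3

Insert 495: h=0, bucket 0 empty -> new chain.
Insert 103: h=4, bucket 4 empty -> new chain.
Insert 552: h=2, bucket 2 empty -> new chain.
Insert 902: h=0, bucket 0 nonempty -> append to chain.
Insert 187: h=0, bucket 0 nonempty -> append to chain.
Insert 871: h=2, bucket 2 nonempty -> append to chain.
Final buckets:
0: 495 -> 902 -> 187
1: .
2: 552 -> 871
3: .
4: 103
5: .
6: .
7: .
8: .
9: .
10: .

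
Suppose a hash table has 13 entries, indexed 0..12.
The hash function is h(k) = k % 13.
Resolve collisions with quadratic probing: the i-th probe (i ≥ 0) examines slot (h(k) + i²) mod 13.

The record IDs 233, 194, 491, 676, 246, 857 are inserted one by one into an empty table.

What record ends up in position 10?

233: h=12 => slot 12
194: h=12, probe 12,0 => slot 0
491: h=10 => slot 10
676: h=0, probe 0,1 => slot 1
246: h=12, probe 12,0,3 => slot 3
857: h=12, probe 12,0,3,8 => slot 8
Table: [194, 676, _, 246, _, _, _, _, 857, _, 491, _, 233]

491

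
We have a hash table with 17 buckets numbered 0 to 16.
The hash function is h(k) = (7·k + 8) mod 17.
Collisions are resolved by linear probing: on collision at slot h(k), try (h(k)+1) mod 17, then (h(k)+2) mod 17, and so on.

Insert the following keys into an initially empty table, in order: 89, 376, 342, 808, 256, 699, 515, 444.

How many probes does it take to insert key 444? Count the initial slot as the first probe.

89 hashes to 2; slot 2 is free -> place at 2.
376 hashes to 5; slot 5 is free -> place at 5.
342 hashes to 5; 5 taken -> place at 6.
808 hashes to 3; slot 3 is free -> place at 3.
256 hashes to 15; slot 15 is free -> place at 15.
699 hashes to 5; 5,6 taken -> place at 7.
515 hashes to 9; slot 9 is free -> place at 9.
444 hashes to 5; 5,6,7 taken -> place at 8.
Table: [_, _, 89, 808, _, 376, 342, 699, 444, 515, _, _, _, _, _, 256, _]

4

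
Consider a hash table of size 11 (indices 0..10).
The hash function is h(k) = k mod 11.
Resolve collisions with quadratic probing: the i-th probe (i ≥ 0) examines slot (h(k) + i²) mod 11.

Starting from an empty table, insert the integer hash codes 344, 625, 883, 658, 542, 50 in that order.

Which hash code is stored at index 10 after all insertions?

Insert 344: h=3, slot 3 empty → index 3.
Insert 625: h=9, slot 9 empty → index 9.
Insert 883: h=3, slot 3 occupied → index 4.
Insert 658: h=9, slot 9 occupied → index 10.
Insert 542: h=3, slots 3,4 occupied → index 7.
Insert 50: h=6, slot 6 empty → index 6.
Table: [-, -, -, 344, 883, -, 50, 542, -, 625, 658]

658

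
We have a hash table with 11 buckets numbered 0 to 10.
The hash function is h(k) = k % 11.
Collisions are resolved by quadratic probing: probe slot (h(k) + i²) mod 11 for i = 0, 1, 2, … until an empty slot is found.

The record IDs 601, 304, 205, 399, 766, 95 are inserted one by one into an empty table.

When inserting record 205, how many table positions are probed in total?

3

Insert 601: h=7, slot 7 empty → index 7.
Insert 304: h=7, slot 7 occupied → index 8.
Insert 205: h=7, slots 7,8 occupied → index 0.
Insert 399: h=3, slot 3 empty → index 3.
Insert 766: h=7, slots 7,8,0 occupied → index 5.
Insert 95: h=7, slots 7,8,0,5 occupied → index 1.
Table: [205, 95, _, 399, _, 766, _, 601, 304, _, _]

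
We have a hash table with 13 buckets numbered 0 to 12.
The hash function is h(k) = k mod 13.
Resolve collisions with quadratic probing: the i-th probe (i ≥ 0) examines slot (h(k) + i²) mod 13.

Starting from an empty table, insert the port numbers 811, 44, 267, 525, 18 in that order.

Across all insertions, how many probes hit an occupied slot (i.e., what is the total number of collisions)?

811: h=5 => slot 5
44: h=5, probe 5,6 => slot 6
267: h=7 => slot 7
525: h=5, probe 5,6,9 => slot 9
18: h=5, probe 5,6,9,1 => slot 1
Table: [., 18, ., ., ., 811, 44, 267, ., 525, ., ., .]

6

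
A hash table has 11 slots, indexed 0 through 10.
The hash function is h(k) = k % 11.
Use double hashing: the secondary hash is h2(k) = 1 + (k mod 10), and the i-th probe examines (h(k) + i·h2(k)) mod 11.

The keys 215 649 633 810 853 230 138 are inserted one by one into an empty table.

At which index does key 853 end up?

3

215 hashes to 6; slot 6 is free → place at 6.
649 hashes to 0; slot 0 is free → place at 0.
633 hashes to 6, h2=4; 6 taken → place at 10.
810 hashes to 7; slot 7 is free → place at 7.
853 hashes to 6, h2=4; 6,10 taken → place at 3.
230 hashes to 10, h2=1; 10,0 taken → place at 1.
138 hashes to 6, h2=9; 6 taken → place at 4.
Table: [649, 230, _, 853, 138, _, 215, 810, _, _, 633]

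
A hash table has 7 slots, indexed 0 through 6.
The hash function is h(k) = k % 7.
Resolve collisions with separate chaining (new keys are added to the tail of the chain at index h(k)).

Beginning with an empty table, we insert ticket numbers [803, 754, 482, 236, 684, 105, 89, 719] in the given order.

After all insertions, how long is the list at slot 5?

803 -> bucket 5
754 -> bucket 5 (collision)
482 -> bucket 6
236 -> bucket 5 (collision)
684 -> bucket 5 (collision)
105 -> bucket 0
89 -> bucket 5 (collision)
719 -> bucket 5 (collision)
Final buckets:
0: 105
1: .
2: .
3: .
4: .
5: 803 -> 754 -> 236 -> 684 -> 89 -> 719
6: 482

6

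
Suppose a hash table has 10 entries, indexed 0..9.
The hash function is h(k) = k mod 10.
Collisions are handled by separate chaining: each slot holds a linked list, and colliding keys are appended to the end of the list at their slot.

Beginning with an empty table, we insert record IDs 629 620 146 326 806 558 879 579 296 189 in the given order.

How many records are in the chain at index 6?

629 -> bucket 9
620 -> bucket 0
146 -> bucket 6
326 -> bucket 6 (collision)
806 -> bucket 6 (collision)
558 -> bucket 8
879 -> bucket 9 (collision)
579 -> bucket 9 (collision)
296 -> bucket 6 (collision)
189 -> bucket 9 (collision)
Final buckets:
0: 620
1: ∅
2: ∅
3: ∅
4: ∅
5: ∅
6: 146 -> 326 -> 806 -> 296
7: ∅
8: 558
9: 629 -> 879 -> 579 -> 189

4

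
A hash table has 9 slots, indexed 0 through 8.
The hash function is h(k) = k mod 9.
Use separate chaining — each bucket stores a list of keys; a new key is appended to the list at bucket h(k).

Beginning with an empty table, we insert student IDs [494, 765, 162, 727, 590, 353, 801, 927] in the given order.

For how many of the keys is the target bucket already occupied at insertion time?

494 -> bucket 8
765 -> bucket 0
162 -> bucket 0 (collision)
727 -> bucket 7
590 -> bucket 5
353 -> bucket 2
801 -> bucket 0 (collision)
927 -> bucket 0 (collision)
Final buckets:
0: 765 -> 162 -> 801 -> 927
1: ∅
2: 353
3: ∅
4: ∅
5: 590
6: ∅
7: 727
8: 494

3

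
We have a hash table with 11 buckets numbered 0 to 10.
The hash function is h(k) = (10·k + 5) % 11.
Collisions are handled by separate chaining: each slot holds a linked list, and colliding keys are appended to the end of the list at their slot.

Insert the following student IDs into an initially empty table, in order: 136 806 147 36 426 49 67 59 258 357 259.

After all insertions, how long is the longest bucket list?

Insert 136: h=1, bucket 1 empty -> new chain.
Insert 806: h=2, bucket 2 empty -> new chain.
Insert 147: h=1, bucket 1 nonempty -> append to chain.
Insert 36: h=2, bucket 2 nonempty -> append to chain.
Insert 426: h=8, bucket 8 empty -> new chain.
Insert 49: h=0, bucket 0 empty -> new chain.
Insert 67: h=4, bucket 4 empty -> new chain.
Insert 59: h=1, bucket 1 nonempty -> append to chain.
Insert 258: h=0, bucket 0 nonempty -> append to chain.
Insert 357: h=0, bucket 0 nonempty -> append to chain.
Insert 259: h=10, bucket 10 empty -> new chain.
Final buckets:
0: 49 -> 258 -> 357
1: 136 -> 147 -> 59
2: 806 -> 36
3: -
4: 67
5: -
6: -
7: -
8: 426
9: -
10: 259

3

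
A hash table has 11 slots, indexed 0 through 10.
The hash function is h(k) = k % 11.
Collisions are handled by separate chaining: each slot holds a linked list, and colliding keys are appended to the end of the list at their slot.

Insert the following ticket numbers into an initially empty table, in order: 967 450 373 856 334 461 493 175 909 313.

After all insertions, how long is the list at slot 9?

2

967 → bucket 10
450 → bucket 10 (collision)
373 → bucket 10 (collision)
856 → bucket 9
334 → bucket 4
461 → bucket 10 (collision)
493 → bucket 9 (collision)
175 → bucket 10 (collision)
909 → bucket 7
313 → bucket 5
Final buckets:
0: —
1: —
2: —
3: —
4: 334
5: 313
6: —
7: 909
8: —
9: 856 -> 493
10: 967 -> 450 -> 373 -> 461 -> 175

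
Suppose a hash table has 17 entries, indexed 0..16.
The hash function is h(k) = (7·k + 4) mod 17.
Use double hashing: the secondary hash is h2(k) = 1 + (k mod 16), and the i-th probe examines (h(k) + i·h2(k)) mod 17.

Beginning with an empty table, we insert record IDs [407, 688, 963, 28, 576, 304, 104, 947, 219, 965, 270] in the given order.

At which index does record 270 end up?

16

Insert 407: h=14, slot 14 empty => index 14.
Insert 688: h=9, slot 9 empty => index 9.
Insert 963: h=13, slot 13 empty => index 13.
Insert 28: h=13, h2=13, slots 13,9 occupied => index 5.
Insert 576: h=7, slot 7 empty => index 7.
Insert 304: h=7, h2=1, slot 7 occupied => index 8.
Insert 104: h=1, slot 1 empty => index 1.
Insert 947: h=3, slot 3 empty => index 3.
Insert 219: h=7, h2=12, slot 7 occupied => index 2.
Insert 965: h=10, slot 10 empty => index 10.
Insert 270: h=7, h2=15, slots 7,5,3,1 occupied => index 16.
Table: [∅, 104, 219, 947, ∅, 28, ∅, 576, 304, 688, 965, ∅, ∅, 963, 407, ∅, 270]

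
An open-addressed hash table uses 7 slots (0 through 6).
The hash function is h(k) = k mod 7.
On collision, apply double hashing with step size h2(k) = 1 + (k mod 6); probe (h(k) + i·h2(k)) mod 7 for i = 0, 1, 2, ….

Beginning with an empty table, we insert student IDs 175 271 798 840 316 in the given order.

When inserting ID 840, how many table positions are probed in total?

3

175: h=0 => slot 0
271: h=5 => slot 5
798: h=0, h2=1, probe 0,1 => slot 1
840: h=0, h2=1, probe 0,1,2 => slot 2
316: h=1, h2=5, probe 1,6 => slot 6
Table: [175, 798, 840, -, -, 271, 316]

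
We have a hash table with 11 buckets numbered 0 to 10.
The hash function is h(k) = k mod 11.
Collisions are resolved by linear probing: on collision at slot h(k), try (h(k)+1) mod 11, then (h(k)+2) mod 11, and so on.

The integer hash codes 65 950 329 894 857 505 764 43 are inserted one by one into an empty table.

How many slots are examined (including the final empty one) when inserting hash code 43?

8

65: h=10 -> slot 10
950: h=4 -> slot 4
329: h=10, probe 10,0 -> slot 0
894: h=3 -> slot 3
857: h=10, probe 10,0,1 -> slot 1
505: h=10, probe 10,0,1,2 -> slot 2
764: h=5 -> slot 5
43: h=10, probe 10,0,1,2,3,4,5,6 -> slot 6
Table: [329, 857, 505, 894, 950, 764, 43, ∅, ∅, ∅, 65]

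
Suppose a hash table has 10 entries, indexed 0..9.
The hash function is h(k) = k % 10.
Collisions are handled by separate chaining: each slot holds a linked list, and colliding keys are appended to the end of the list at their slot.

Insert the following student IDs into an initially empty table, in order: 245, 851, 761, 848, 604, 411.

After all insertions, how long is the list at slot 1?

3

245 -> bucket 5
851 -> bucket 1
761 -> bucket 1 (collision)
848 -> bucket 8
604 -> bucket 4
411 -> bucket 1 (collision)
Final buckets:
0: —
1: 851 -> 761 -> 411
2: —
3: —
4: 604
5: 245
6: —
7: —
8: 848
9: —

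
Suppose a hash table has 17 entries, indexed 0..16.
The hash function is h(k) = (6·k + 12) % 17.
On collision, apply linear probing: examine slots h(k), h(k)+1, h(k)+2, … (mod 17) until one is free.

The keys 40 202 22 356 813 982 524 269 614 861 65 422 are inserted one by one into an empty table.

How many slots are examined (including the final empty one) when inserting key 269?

3

Insert 40: h=14, slot 14 empty → index 14.
Insert 202: h=0, slot 0 empty → index 0.
Insert 22: h=8, slot 8 empty → index 8.
Insert 356: h=6, slot 6 empty → index 6.
Insert 813: h=11, slot 11 empty → index 11.
Insert 982: h=5, slot 5 empty → index 5.
Insert 524: h=11, slot 11 occupied → index 12.
Insert 269: h=11, slots 11,12 occupied → index 13.
Insert 614: h=7, slot 7 empty → index 7.
Insert 861: h=10, slot 10 empty → index 10.
Insert 65: h=11, slots 11,12,13,14 occupied → index 15.
Insert 422: h=11, slots 11,12,13,14,15 occupied → index 16.
Table: [202, -, -, -, -, 982, 356, 614, 22, -, 861, 813, 524, 269, 40, 65, 422]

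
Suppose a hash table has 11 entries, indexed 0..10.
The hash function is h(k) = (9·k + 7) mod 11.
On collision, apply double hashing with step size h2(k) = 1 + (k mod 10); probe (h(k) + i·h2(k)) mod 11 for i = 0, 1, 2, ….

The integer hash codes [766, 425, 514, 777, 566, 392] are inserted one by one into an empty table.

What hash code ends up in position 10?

Insert 766: h=4, slot 4 empty => index 4.
Insert 425: h=4, h2=6, slot 4 occupied => index 10.
Insert 514: h=2, slot 2 empty => index 2.
Insert 777: h=4, h2=8, slot 4 occupied => index 1.
Insert 566: h=8, slot 8 empty => index 8.
Insert 392: h=4, h2=3, slot 4 occupied => index 7.
Table: [—, 777, 514, —, 766, —, —, 392, 566, —, 425]

425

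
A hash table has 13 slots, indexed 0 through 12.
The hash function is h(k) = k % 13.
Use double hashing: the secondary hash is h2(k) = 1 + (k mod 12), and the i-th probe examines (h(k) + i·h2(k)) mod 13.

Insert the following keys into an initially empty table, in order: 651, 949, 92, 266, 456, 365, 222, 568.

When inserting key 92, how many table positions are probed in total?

Insert 651: h=1, slot 1 empty → index 1.
Insert 949: h=0, slot 0 empty → index 0.
Insert 92: h=1, h2=9, slot 1 occupied → index 10.
Insert 266: h=6, slot 6 empty → index 6.
Insert 456: h=1, h2=1, slot 1 occupied → index 2.
Insert 365: h=1, h2=6, slot 1 occupied → index 7.
Insert 222: h=1, h2=7, slot 1 occupied → index 8.
Insert 568: h=9, slot 9 empty → index 9.
Table: [949, 651, 456, ∅, ∅, ∅, 266, 365, 222, 568, 92, ∅, ∅]

2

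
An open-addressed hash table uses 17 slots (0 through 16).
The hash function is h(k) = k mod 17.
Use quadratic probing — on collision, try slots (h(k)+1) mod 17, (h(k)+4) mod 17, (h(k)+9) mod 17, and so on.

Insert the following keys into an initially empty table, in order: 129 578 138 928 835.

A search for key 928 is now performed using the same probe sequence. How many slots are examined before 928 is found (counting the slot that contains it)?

2

Insert 129: h=10, slot 10 empty => index 10.
Insert 578: h=0, slot 0 empty => index 0.
Insert 138: h=2, slot 2 empty => index 2.
Insert 928: h=10, slot 10 occupied => index 11.
Insert 835: h=2, slot 2 occupied => index 3.
Table: [578, ∅, 138, 835, ∅, ∅, ∅, ∅, ∅, ∅, 129, 928, ∅, ∅, ∅, ∅, ∅]
Lookup 928: h=10, probe 10,11 → found at 11.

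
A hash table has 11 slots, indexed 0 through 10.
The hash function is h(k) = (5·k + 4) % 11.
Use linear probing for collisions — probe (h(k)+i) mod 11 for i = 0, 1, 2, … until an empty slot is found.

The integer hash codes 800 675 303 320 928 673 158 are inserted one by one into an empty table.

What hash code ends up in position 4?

800 hashes to 0; slot 0 is free → place at 0.
675 hashes to 2; slot 2 is free → place at 2.
303 hashes to 1; slot 1 is free → place at 1.
320 hashes to 9; slot 9 is free → place at 9.
928 hashes to 2; 2 taken → place at 3.
673 hashes to 3; 3 taken → place at 4.
158 hashes to 2; 2,3,4 taken → place at 5.
Table: [800, 303, 675, 928, 673, 158, —, —, —, 320, —]

673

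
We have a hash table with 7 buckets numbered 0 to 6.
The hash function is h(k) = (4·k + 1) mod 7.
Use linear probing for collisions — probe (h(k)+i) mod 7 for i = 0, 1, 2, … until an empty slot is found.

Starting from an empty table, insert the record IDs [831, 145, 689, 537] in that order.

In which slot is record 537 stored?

2

831 hashes to 0; slot 0 is free -> place at 0.
145 hashes to 0; 0 taken -> place at 1.
689 hashes to 6; slot 6 is free -> place at 6.
537 hashes to 0; 0,1 taken -> place at 2.
Table: [831, 145, 537, —, —, —, 689]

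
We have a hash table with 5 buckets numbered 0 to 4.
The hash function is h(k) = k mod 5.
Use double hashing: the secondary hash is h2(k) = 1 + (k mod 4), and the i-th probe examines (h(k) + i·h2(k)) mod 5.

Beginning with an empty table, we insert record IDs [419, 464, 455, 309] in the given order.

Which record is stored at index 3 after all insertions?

419: h=4 → slot 4
464: h=4, h2=1, probe 4,0 → slot 0
455: h=0, h2=4, probe 0,4,3 → slot 3
309: h=4, h2=2, probe 4,1 → slot 1
Table: [464, 309, -, 455, 419]

455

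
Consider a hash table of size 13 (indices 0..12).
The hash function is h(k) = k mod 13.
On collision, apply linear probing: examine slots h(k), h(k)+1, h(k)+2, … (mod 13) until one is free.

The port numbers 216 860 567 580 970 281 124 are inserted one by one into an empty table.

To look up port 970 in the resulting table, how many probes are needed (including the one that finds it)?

4

216: h=8 → slot 8
860: h=2 → slot 2
567: h=8, probe 8,9 → slot 9
580: h=8, probe 8,9,10 → slot 10
970: h=8, probe 8,9,10,11 → slot 11
281: h=8, probe 8,9,10,11,12 → slot 12
124: h=7 → slot 7
Table: [-, -, 860, -, -, -, -, 124, 216, 567, 580, 970, 281]
Lookup 970: h=8, probe 8,9,10,11 → found at 11.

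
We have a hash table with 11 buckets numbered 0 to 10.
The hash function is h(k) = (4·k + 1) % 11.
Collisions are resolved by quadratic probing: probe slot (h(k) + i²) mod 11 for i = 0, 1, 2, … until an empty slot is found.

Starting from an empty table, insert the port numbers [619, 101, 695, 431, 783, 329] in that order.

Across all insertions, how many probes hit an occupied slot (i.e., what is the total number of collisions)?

619 hashes to 2; slot 2 is free => place at 2.
101 hashes to 9; slot 9 is free => place at 9.
695 hashes to 9; 9 taken => place at 10.
431 hashes to 9; 9,10,2 taken => place at 7.
783 hashes to 9; 9,10,2,7 taken => place at 3.
329 hashes to 8; slot 8 is free => place at 8.
Table: [—, —, 619, 783, —, —, —, 431, 329, 101, 695]

8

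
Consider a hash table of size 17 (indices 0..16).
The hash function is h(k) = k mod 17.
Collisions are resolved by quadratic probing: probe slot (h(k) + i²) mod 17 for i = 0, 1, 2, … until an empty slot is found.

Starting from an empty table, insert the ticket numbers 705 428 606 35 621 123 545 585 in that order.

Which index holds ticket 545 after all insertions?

2

Insert 705: h=8, slot 8 empty => index 8.
Insert 428: h=3, slot 3 empty => index 3.
Insert 606: h=11, slot 11 empty => index 11.
Insert 35: h=1, slot 1 empty => index 1.
Insert 621: h=9, slot 9 empty => index 9.
Insert 123: h=4, slot 4 empty => index 4.
Insert 545: h=1, slot 1 occupied => index 2.
Insert 585: h=7, slot 7 empty => index 7.
Table: [-, 35, 545, 428, 123, -, -, 585, 705, 621, -, 606, -, -, -, -, -]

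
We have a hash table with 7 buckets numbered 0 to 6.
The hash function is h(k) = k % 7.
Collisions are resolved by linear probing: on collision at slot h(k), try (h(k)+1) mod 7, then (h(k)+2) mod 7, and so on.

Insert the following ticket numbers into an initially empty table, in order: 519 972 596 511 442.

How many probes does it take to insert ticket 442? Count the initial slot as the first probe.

519 hashes to 1; slot 1 is free -> place at 1.
972 hashes to 6; slot 6 is free -> place at 6.
596 hashes to 1; 1 taken -> place at 2.
511 hashes to 0; slot 0 is free -> place at 0.
442 hashes to 1; 1,2 taken -> place at 3.
Table: [511, 519, 596, 442, _, _, 972]

3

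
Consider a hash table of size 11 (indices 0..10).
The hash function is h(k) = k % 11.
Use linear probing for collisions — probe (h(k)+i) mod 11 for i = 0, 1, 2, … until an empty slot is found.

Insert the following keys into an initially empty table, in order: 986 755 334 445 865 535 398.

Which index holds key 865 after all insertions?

986 hashes to 7; slot 7 is free → place at 7.
755 hashes to 7; 7 taken → place at 8.
334 hashes to 4; slot 4 is free → place at 4.
445 hashes to 5; slot 5 is free → place at 5.
865 hashes to 7; 7,8 taken → place at 9.
535 hashes to 7; 7,8,9 taken → place at 10.
398 hashes to 2; slot 2 is free → place at 2.
Table: [—, —, 398, —, 334, 445, —, 986, 755, 865, 535]

9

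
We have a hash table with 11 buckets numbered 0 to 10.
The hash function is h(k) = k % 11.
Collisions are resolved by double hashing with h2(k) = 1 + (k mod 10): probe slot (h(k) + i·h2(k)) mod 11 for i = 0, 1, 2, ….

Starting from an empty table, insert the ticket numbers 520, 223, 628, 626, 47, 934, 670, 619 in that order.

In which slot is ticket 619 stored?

9

Insert 520: h=3, slot 3 empty => index 3.
Insert 223: h=3, h2=4, slot 3 occupied => index 7.
Insert 628: h=1, slot 1 empty => index 1.
Insert 626: h=10, slot 10 empty => index 10.
Insert 47: h=3, h2=8, slot 3 occupied => index 0.
Insert 934: h=10, h2=5, slot 10 occupied => index 4.
Insert 670: h=10, h2=1, slots 10,0,1 occupied => index 2.
Insert 619: h=3, h2=10, slots 3,2,1,0,10 occupied => index 9.
Table: [47, 628, 670, 520, 934, _, _, 223, _, 619, 626]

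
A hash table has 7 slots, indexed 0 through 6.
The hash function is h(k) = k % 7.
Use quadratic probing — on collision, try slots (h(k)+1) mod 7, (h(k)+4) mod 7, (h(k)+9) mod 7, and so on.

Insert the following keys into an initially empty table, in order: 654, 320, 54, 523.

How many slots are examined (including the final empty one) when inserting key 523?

Insert 654: h=3, slot 3 empty → index 3.
Insert 320: h=5, slot 5 empty → index 5.
Insert 54: h=5, slot 5 occupied → index 6.
Insert 523: h=5, slots 5,6 occupied → index 2.
Table: [., ., 523, 654, ., 320, 54]

3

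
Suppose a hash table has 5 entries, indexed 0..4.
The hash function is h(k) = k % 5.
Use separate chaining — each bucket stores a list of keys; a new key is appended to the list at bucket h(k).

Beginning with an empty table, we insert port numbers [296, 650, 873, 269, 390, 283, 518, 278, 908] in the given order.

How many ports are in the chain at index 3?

296 -> bucket 1
650 -> bucket 0
873 -> bucket 3
269 -> bucket 4
390 -> bucket 0 (collision)
283 -> bucket 3 (collision)
518 -> bucket 3 (collision)
278 -> bucket 3 (collision)
908 -> bucket 3 (collision)
Final buckets:
0: 650 -> 390
1: 296
2: _
3: 873 -> 283 -> 518 -> 278 -> 908
4: 269

5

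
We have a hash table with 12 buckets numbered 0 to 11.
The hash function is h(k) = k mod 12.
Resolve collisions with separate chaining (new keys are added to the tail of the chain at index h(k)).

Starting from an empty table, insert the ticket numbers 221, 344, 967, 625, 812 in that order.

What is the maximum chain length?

221 -> bucket 5
344 -> bucket 8
967 -> bucket 7
625 -> bucket 1
812 -> bucket 8 (collision)
Final buckets:
0: .
1: 625
2: .
3: .
4: .
5: 221
6: .
7: 967
8: 344 -> 812
9: .
10: .
11: .

2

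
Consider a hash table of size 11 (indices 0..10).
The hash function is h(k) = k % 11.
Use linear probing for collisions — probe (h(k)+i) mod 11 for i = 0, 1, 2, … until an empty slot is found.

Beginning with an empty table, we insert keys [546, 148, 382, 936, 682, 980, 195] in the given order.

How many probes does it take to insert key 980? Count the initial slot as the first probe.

2

546: h=7 -> slot 7
148: h=5 -> slot 5
382: h=8 -> slot 8
936: h=1 -> slot 1
682: h=0 -> slot 0
980: h=1, probe 1,2 -> slot 2
195: h=8, probe 8,9 -> slot 9
Table: [682, 936, 980, -, -, 148, -, 546, 382, 195, -]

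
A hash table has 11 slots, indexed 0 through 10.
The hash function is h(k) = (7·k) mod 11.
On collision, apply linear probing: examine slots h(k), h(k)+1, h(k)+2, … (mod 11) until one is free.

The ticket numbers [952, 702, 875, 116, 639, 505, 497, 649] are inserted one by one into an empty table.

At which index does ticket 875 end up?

Insert 952: h=9, slot 9 empty -> index 9.
Insert 702: h=8, slot 8 empty -> index 8.
Insert 875: h=9, slot 9 occupied -> index 10.
Insert 116: h=9, slots 9,10 occupied -> index 0.
Insert 639: h=7, slot 7 empty -> index 7.
Insert 505: h=4, slot 4 empty -> index 4.
Insert 497: h=3, slot 3 empty -> index 3.
Insert 649: h=0, slot 0 occupied -> index 1.
Table: [116, 649, -, 497, 505, -, -, 639, 702, 952, 875]

10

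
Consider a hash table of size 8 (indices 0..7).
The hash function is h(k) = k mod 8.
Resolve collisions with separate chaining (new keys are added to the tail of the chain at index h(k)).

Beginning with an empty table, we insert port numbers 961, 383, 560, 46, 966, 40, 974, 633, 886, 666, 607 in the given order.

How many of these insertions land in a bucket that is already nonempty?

961 -> bucket 1
383 -> bucket 7
560 -> bucket 0
46 -> bucket 6
966 -> bucket 6 (collision)
40 -> bucket 0 (collision)
974 -> bucket 6 (collision)
633 -> bucket 1 (collision)
886 -> bucket 6 (collision)
666 -> bucket 2
607 -> bucket 7 (collision)
Final buckets:
0: 560 -> 40
1: 961 -> 633
2: 666
3: -
4: -
5: -
6: 46 -> 966 -> 974 -> 886
7: 383 -> 607

6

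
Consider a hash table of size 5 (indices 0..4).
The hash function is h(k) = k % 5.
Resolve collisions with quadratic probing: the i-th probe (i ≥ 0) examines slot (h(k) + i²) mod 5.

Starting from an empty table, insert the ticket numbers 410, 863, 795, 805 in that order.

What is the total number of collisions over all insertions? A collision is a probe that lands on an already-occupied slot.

Insert 410: h=0, slot 0 empty => index 0.
Insert 863: h=3, slot 3 empty => index 3.
Insert 795: h=0, slot 0 occupied => index 1.
Insert 805: h=0, slots 0,1 occupied => index 4.
Table: [410, 795, ., 863, 805]

3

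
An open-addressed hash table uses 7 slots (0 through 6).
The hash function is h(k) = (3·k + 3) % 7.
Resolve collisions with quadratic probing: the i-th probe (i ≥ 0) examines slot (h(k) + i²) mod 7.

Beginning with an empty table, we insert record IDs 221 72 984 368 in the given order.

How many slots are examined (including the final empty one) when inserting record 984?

221 hashes to 1; slot 1 is free => place at 1.
72 hashes to 2; slot 2 is free => place at 2.
984 hashes to 1; 1,2 taken => place at 5.
368 hashes to 1; 1,2,5 taken => place at 3.
Table: [—, 221, 72, 368, —, 984, —]

3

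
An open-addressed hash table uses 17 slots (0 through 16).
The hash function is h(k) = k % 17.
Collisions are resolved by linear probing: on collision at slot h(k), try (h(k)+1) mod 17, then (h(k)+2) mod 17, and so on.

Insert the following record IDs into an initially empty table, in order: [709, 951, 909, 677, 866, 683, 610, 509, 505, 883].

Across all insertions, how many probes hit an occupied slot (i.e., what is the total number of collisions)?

709 hashes to 12; slot 12 is free → place at 12.
951 hashes to 16; slot 16 is free → place at 16.
909 hashes to 8; slot 8 is free → place at 8.
677 hashes to 14; slot 14 is free → place at 14.
866 hashes to 16; 16 taken → place at 0.
683 hashes to 3; slot 3 is free → place at 3.
610 hashes to 15; slot 15 is free → place at 15.
509 hashes to 16; 16,0 taken → place at 1.
505 hashes to 12; 12 taken → place at 13.
883 hashes to 16; 16,0,1 taken → place at 2.
Table: [866, 509, 883, 683, ., ., ., ., 909, ., ., ., 709, 505, 677, 610, 951]

7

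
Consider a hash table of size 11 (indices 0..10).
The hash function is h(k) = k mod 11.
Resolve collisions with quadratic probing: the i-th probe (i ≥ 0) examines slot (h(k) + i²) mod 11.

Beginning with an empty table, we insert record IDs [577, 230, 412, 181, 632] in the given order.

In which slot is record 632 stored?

3

577 hashes to 5; slot 5 is free → place at 5.
230 hashes to 10; slot 10 is free → place at 10.
412 hashes to 5; 5 taken → place at 6.
181 hashes to 5; 5,6 taken → place at 9.
632 hashes to 5; 5,6,9 taken → place at 3.
Table: [—, —, —, 632, —, 577, 412, —, —, 181, 230]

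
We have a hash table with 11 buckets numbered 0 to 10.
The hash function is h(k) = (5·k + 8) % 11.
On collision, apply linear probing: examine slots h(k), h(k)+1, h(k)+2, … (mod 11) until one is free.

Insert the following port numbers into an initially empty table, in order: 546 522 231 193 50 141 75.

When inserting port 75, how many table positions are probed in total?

Insert 546: h=10, slot 10 empty -> index 10.
Insert 522: h=0, slot 0 empty -> index 0.
Insert 231: h=8, slot 8 empty -> index 8.
Insert 193: h=5, slot 5 empty -> index 5.
Insert 50: h=5, slot 5 occupied -> index 6.
Insert 141: h=9, slot 9 empty -> index 9.
Insert 75: h=9, slots 9,10,0 occupied -> index 1.
Table: [522, 75, _, _, _, 193, 50, _, 231, 141, 546]

4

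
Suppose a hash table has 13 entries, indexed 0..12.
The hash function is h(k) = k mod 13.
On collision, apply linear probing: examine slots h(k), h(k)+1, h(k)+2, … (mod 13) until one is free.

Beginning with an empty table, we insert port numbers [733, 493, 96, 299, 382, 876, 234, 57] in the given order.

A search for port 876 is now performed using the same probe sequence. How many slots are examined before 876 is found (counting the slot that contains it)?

4

Insert 733: h=5, slot 5 empty => index 5.
Insert 493: h=12, slot 12 empty => index 12.
Insert 96: h=5, slot 5 occupied => index 6.
Insert 299: h=0, slot 0 empty => index 0.
Insert 382: h=5, slots 5,6 occupied => index 7.
Insert 876: h=5, slots 5,6,7 occupied => index 8.
Insert 234: h=0, slot 0 occupied => index 1.
Insert 57: h=5, slots 5,6,7,8 occupied => index 9.
Table: [299, 234, -, -, -, 733, 96, 382, 876, 57, -, -, 493]
Lookup 876: h=5, probe 5,6,7,8 → found at 8.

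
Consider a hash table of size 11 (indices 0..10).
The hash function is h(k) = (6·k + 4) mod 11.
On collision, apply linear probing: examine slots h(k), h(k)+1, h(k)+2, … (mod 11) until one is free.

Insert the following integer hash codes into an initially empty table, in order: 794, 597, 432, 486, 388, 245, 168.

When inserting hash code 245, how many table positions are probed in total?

794 hashes to 5; slot 5 is free => place at 5.
597 hashes to 0; slot 0 is free => place at 0.
432 hashes to 0; 0 taken => place at 1.
486 hashes to 5; 5 taken => place at 6.
388 hashes to 0; 0,1 taken => place at 2.
245 hashes to 0; 0,1,2 taken => place at 3.
168 hashes to 0; 0,1,2,3 taken => place at 4.
Table: [597, 432, 388, 245, 168, 794, 486, ., ., ., .]

4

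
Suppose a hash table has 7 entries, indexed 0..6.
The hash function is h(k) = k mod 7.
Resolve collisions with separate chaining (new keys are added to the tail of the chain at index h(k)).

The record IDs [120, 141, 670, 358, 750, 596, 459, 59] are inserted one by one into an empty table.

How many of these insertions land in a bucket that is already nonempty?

4

120 → bucket 1
141 → bucket 1 (collision)
670 → bucket 5
358 → bucket 1 (collision)
750 → bucket 1 (collision)
596 → bucket 1 (collision)
459 → bucket 4
59 → bucket 3
Final buckets:
0: —
1: 120 -> 141 -> 358 -> 750 -> 596
2: —
3: 59
4: 459
5: 670
6: —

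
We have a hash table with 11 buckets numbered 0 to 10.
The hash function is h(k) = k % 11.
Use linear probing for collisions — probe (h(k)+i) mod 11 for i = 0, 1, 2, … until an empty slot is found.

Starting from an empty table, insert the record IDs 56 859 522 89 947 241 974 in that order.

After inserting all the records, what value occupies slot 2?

Insert 56: h=1, slot 1 empty → index 1.
Insert 859: h=1, slot 1 occupied → index 2.
Insert 522: h=5, slot 5 empty → index 5.
Insert 89: h=1, slots 1,2 occupied → index 3.
Insert 947: h=1, slots 1,2,3 occupied → index 4.
Insert 241: h=10, slot 10 empty → index 10.
Insert 974: h=6, slot 6 empty → index 6.
Table: [., 56, 859, 89, 947, 522, 974, ., ., ., 241]

859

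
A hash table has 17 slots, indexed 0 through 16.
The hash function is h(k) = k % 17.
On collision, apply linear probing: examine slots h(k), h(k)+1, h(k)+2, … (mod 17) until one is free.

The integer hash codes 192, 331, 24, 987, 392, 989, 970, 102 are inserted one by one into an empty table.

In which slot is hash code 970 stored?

4

Insert 192: h=5, slot 5 empty → index 5.
Insert 331: h=8, slot 8 empty → index 8.
Insert 24: h=7, slot 7 empty → index 7.
Insert 987: h=1, slot 1 empty → index 1.
Insert 392: h=1, slot 1 occupied → index 2.
Insert 989: h=3, slot 3 empty → index 3.
Insert 970: h=1, slots 1,2,3 occupied → index 4.
Insert 102: h=0, slot 0 empty → index 0.
Table: [102, 987, 392, 989, 970, 192, —, 24, 331, —, —, —, —, —, —, —, —]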